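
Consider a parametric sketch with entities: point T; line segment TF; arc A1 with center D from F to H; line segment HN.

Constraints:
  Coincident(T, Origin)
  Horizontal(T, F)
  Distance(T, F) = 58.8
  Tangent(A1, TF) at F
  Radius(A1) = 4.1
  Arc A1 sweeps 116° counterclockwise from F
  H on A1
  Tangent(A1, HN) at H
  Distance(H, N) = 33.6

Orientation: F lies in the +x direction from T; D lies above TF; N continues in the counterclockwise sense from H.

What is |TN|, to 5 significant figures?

59.863

T is at the origin; T and F share the same y with |TF| = 58.8 and F on the +x side, so F = (58.800, 0.0000). Since A1 is tangent to TF there, DF ⟂ TF, so D = F + (0, 4.1) = (58.800, 4.1000). On A1, F sits at bearing -90° from D; a 116° counterclockwise sweep puts H at bearing 26°, so H = D + 4.1·(cos 26°, sin 26°) = (62.485, 5.8973). Tangency of A1 to HN means the radius DH is perpendicular to HN, so HN runs along (−sin 26°, cos 26°); with |HN| = 33.6, N = (47.756, 36.097). Then |TN| = |N − T| = 59.863.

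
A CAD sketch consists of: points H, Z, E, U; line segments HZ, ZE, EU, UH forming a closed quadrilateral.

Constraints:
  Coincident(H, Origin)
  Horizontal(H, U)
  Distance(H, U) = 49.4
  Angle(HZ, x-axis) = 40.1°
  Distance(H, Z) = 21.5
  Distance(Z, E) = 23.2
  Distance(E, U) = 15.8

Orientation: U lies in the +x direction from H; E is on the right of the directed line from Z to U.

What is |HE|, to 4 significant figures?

33.73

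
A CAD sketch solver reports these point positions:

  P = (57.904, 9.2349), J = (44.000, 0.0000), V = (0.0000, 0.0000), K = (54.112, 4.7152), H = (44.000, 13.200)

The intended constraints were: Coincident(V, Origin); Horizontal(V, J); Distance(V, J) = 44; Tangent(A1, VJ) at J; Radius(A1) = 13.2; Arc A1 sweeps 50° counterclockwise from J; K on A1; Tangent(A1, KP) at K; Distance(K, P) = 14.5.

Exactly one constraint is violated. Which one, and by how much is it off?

Distance(K, P) = 14.5 — off by 8.60.

V = (0.00, 0.00) ✓; V.y = 0.00, J.y = 0.00 ✓; |VJ| = 44.00 ✓; ∠(HJ, JV) = 90.00° ✓; |HJ| = 13.20 ✓; bearing(H→K) − bearing(H→J) = 50.00° ✓; |HK| = 13.20 ✓; ∠(HK, KP) = 90.00° ✓; |KP| = 5.900 ✗.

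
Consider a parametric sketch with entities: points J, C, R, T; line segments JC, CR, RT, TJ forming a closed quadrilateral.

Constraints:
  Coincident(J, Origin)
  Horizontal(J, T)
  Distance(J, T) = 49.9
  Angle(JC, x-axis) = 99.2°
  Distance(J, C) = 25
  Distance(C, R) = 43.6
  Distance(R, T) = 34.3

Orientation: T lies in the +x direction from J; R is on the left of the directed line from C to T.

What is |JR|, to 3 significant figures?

50.7

J is at the origin; JT is horizontal with |JT| = 49.9 and T in +x, so T = (49.9, 0). JC runs at 99.2° with |JC| = 25.0, so C = (-4.00, 24.7). R is determined by |CR| = 43.6 and |RT| = 34.3 together: it lies at the intersection of circle(C, 43.6) and circle(T, 34.3). With |CT| = 59.3, the foot of the radical line on CT is 35.7 from C and the perpendicular offset is √(43.6² − 35.7²) = 25.0. Taking the left-of-CT solution: R = (38.9, 32.5).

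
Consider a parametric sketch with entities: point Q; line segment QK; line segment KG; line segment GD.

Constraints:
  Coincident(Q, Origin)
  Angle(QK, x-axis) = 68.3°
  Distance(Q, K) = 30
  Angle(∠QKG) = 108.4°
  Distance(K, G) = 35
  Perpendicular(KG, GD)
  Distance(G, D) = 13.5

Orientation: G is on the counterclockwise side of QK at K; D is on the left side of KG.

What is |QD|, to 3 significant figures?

46.9

Q is at the origin; QK runs at 68.3° with length 30.0, so K = 30.0·(cos 68.3°, sin 68.3°) = (11.1, 27.9). ∠QKG = 108.4°, so KG runs at 68.3° + (180° − 108.4°) = 140° from the x-axis; with |KG| = 35.0, G = K + 35.0·(cos 140°, sin 140°) = (-15.7, 50.4). The perpendicularity gives GD at right angles to KG; with |GD| = 13.5 on the left of KG, D = G + 13.5·(-0.644, -0.765) = (-24.4, 40.1). Then |QD| = |D − Q| = 46.9.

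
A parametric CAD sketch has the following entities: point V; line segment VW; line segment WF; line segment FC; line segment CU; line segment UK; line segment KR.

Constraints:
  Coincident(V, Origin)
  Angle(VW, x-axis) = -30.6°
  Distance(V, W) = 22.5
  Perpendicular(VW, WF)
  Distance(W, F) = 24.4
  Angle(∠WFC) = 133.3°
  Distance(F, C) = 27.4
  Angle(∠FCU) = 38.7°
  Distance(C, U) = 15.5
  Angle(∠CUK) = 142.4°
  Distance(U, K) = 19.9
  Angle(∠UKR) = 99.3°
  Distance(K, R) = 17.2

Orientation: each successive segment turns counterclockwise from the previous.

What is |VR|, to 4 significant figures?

40.70

∠CUK = 142.4° gives UK at -75.00° from the x-axis; with |UK| = 19.9, K = (23.38, 2.342). ∠UKR = 99.3° gives KR at 5.700° from the x-axis; with |KR| = 17.2, R = (40.50, 4.051). Then |VR| = |R − V| = 40.70.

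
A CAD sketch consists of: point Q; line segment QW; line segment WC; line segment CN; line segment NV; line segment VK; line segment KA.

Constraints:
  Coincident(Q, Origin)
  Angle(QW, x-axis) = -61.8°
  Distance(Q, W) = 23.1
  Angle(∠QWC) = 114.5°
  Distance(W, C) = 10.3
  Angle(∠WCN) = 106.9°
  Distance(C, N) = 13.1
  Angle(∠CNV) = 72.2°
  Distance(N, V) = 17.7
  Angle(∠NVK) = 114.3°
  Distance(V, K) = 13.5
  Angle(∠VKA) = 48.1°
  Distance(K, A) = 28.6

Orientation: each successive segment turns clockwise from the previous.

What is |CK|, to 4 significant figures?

19.25

∠CNV = 72.2° gives NV at 51.80° from the x-axis; with |NV| = 17.7, V = (3.342, -10.08). ∠NVK = 114.3° gives VK at -13.90° from the x-axis; with |VK| = 13.5, K = (16.45, -13.32). Then |CK| = |K − C| = 19.25.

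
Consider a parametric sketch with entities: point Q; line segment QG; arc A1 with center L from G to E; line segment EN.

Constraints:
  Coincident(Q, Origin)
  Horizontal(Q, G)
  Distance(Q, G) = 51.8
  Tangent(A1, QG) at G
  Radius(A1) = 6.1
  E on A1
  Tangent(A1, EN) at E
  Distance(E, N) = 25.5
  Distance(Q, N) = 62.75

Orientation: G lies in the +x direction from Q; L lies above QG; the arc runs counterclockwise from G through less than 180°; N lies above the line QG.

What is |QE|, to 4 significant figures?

58.25

Checks: |LE| = 6.100 ✓; ∠(LE, EN) = 90.00° ✓; |EN| = 25.50 ✓; |QN| = 62.75 ✓.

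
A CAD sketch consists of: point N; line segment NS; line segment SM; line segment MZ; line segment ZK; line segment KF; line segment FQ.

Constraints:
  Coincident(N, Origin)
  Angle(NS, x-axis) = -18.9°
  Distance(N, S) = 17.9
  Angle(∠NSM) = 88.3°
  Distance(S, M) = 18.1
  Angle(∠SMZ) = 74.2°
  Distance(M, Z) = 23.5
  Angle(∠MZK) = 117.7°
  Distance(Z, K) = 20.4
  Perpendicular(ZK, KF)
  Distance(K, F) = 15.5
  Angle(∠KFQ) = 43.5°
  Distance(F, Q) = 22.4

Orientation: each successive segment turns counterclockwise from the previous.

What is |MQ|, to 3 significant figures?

26.8

ZK is perpendicular to KF, so KF runs at -29.1°; with |KF| = 15.5, F = (2.42, -13.3). ∠KFQ = 43.5° gives FQ at 107° from the x-axis; with |FQ| = 22.4, Q = (-4.28, 8.08). Then |MQ| = |Q − M| = 26.8.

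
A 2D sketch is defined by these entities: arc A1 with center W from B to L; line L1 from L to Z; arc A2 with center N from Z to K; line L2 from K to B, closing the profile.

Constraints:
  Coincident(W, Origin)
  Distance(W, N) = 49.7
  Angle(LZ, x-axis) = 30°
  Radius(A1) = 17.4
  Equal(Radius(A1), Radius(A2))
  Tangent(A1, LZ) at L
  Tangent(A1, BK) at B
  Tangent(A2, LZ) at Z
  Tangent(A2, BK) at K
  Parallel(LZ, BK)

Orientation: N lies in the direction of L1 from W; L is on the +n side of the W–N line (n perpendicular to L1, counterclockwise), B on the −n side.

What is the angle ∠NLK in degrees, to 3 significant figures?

15.7°

The slot axis is L1's direction at 30.0°, so u = (cos 30.0°, sin 30.0°) = (0.866, 0.500) and n = (−sin 30.0°, cos 30.0°) = (-0.500, 0.866). W is at the origin and N lies 49.7 along u from W, so N = 49.7·u = (43.0, 24.8). Tangency of A1 to both parallel lines with radius 17.4 puts L and B at W ± 17.4·n: L = (-8.70, 15.1), B = (8.70, -15.1). Equal radii place Z and K the same way about N: Z = N + 17.4·n = (34.3, 39.9), K = N − 17.4·n = (51.7, 9.78). Then cos ∠NLK = LN·LK / (|LN||LK|), giving 15.7°.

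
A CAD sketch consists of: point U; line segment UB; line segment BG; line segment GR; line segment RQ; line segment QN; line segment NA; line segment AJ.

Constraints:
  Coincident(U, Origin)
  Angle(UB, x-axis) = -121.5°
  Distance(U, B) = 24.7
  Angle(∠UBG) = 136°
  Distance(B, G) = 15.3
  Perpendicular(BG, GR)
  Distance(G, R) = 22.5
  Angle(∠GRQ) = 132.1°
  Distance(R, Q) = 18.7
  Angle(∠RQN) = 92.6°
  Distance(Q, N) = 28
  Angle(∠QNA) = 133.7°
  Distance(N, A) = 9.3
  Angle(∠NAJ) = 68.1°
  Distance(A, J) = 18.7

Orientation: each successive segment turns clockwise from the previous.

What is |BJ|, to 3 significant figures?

13.3

∠QNA = 133.7° gives NA at -77.1° from the x-axis; with |NA| = 9.3, A = (3.07, -10.9). ∠NAJ = 68.1° gives AJ at 171° from the x-axis; with |AJ| = 18.7, J = (-15.4, -7.97). Then |BJ| = |J − B| = 13.3.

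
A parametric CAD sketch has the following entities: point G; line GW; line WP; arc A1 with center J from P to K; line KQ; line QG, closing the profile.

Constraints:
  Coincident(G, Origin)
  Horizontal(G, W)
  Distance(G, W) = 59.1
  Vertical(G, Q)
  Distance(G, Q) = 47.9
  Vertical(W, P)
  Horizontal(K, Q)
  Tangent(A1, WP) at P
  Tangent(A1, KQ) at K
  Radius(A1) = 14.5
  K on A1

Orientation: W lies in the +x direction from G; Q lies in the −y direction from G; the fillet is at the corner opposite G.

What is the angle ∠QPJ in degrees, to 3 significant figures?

13.8°

G is at the origin; G and W share the same y with |GW| = 59.1 and W on the +x side, so W = (59.1, 0.00). GQ is vertical with |GQ| = 47.9 and Q on the −y side, so Q = (0.00, -47.9). The virtual corner opposite G is at (59.1, -47.9). Since A1 is tangent to WP there, JP ⟂ WP and since A1 is tangent to KQ there, JK ⟂ KQ, with radius 14.5, so the center J sits 14.5 in from both sides at J = (44.6, -33.4). That places the tangent points at P = (59.1, -33.4) on WP and K = (44.6, -47.9) on KQ. Then cos ∠QPJ = PQ·PJ / (|PQ||PJ|), giving 13.8°.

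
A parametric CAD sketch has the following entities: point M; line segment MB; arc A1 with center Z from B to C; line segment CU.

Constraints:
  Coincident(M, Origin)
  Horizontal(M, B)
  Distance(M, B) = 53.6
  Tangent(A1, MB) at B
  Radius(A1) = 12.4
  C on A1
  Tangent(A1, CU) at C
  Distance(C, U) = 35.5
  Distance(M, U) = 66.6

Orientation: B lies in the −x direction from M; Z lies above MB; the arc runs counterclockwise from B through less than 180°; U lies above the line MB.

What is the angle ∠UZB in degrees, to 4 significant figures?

166.9°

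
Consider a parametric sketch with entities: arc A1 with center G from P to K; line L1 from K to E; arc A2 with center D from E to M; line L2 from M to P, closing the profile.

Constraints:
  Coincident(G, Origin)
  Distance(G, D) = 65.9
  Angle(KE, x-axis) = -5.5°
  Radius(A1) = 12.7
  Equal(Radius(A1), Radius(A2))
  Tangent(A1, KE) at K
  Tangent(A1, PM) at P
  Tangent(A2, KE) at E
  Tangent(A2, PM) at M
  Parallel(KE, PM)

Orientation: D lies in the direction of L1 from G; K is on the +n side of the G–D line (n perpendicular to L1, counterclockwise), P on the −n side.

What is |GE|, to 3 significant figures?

67.1

The slot axis is L1's direction at -5.5°, so u = (cos -5.5°, sin -5.5°) = (0.995, -0.0958) and n = (−sin -5.5°, cos -5.5°) = (0.0958, 0.995). G is at the origin and D lies 65.9 along u from G, so D = 65.9·u = (65.6, -6.32). Tangency of A1 to both parallel lines with radius 12.7 puts K and P at G ± 12.7·n: K = (1.22, 12.6), P = (-1.22, -12.6). Equal radii place E and M the same way about D: E = D + 12.7·n = (66.8, 6.33), M = D − 12.7·n = (64.4, -19.0). Then |GE| = |E − G| = 67.1.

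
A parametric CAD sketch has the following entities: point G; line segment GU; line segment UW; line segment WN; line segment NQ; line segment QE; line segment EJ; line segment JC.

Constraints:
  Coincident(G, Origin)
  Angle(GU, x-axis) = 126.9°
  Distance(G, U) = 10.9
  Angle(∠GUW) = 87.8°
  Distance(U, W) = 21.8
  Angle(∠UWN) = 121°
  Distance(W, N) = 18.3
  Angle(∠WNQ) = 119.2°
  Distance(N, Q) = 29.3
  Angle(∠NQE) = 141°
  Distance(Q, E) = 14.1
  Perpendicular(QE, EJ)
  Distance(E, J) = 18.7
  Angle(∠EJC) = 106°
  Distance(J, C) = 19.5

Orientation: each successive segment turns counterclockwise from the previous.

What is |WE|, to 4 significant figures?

49.70

G is at the origin; GU runs at 126.9° with length 10.9, so U = (-6.545, 8.717). ∠GUW = 87.8° gives UW at -140.9° from the x-axis; with |UW| = 21.8, W = (-23.46, -5.032). ∠UWN = 121.0° gives WN at -81.90° from the x-axis; with |WN| = 18.3, N = (-20.88, -23.15). ∠WNQ = 119.2° gives NQ at -21.10° from the x-axis; with |NQ| = 29.3, Q = (6.452, -33.70). ∠NQE = 141.0° gives QE at 17.90° from the x-axis; with |QE| = 14.1, E = (19.87, -29.36). Then |WE| = |E − W| = 49.70.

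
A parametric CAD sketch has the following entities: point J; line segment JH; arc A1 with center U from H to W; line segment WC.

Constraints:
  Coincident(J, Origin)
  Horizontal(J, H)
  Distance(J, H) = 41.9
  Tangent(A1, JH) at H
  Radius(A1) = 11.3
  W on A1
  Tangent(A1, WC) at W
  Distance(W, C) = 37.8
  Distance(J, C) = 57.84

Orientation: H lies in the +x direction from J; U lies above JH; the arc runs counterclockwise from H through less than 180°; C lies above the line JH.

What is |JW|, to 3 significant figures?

54.2

J is at the origin; JH is horizontal with |JH| = 41.9 and H on the +x side, so H = (41.9, 0.00). A1 meets JH tangentially, so UH is at right angles to JH, so U = H + (0, 11.3) = (41.9, 11.3). Since UW ⟂ WC (tangency), |UC| = √(11.3² + 37.8²) = 39.5 regardless of where W sits on A1. So C lies on both circle(J, 57.84) and circle(U, 39.5); the above-JH intersection is C = (30.6, 49.1). W is the foot of the tangent from C: W = (51.3, 17.5).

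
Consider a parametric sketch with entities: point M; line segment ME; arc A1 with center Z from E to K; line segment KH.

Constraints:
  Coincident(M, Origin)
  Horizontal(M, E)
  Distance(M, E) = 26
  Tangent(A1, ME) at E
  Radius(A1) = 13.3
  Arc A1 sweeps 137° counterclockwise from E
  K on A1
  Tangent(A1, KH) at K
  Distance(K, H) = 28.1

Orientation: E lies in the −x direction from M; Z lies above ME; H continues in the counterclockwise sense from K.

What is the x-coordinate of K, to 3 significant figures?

-16.9

M is at the origin; ME is horizontal with |ME| = 26.0 and E on the −x side, so E = (-26.0, 0.00). Tangency of A1 to ME means the radius ZE is perpendicular to ME, so Z = E + (0, 13.3) = (-26.0, 13.3). On A1, E sits at bearing -90° from Z; a 137° counterclockwise sweep puts K at bearing 47°, so K = Z + 13.3·(cos 47°, sin 47°) = (-16.9, 23.0). So K.x = -16.9.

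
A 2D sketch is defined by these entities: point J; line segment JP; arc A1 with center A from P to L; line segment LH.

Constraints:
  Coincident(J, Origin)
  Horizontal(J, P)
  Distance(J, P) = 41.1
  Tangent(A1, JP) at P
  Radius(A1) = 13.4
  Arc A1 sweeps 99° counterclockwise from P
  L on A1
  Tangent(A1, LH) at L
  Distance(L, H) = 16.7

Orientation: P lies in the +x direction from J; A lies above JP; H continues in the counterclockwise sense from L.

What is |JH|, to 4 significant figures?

60.82

On A1, P sits at bearing -90° from A; a 99° counterclockwise sweep puts L at bearing 9°, so L = A + 13.4·(cos 9°, sin 9°) = (54.34, 15.50). A1 meets LH tangentially, so AL is at right angles to LH, so LH runs along (−sin 9°, cos 9°); with |LH| = 16.7, H = (51.72, 31.99). Then |JH| = |H − J| = 60.82.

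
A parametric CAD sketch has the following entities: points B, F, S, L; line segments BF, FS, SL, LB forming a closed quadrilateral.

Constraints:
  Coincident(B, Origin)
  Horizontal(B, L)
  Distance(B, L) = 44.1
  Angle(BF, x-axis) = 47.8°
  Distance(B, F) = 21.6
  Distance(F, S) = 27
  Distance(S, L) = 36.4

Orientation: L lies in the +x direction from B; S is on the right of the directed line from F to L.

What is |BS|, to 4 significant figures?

13.97

Checks: |FS| = 27.00 ✓; |SL| = 36.40 ✓.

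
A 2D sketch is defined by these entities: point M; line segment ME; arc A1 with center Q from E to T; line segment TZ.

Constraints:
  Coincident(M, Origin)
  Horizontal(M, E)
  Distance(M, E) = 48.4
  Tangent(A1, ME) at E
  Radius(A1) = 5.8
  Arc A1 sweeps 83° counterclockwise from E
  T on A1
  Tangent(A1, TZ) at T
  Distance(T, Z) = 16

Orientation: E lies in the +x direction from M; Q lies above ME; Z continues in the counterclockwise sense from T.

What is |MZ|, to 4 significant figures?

59.90

M is at the origin; ME is horizontal with |ME| = 48.4 and E on the +x side, so E = (48.40, 0.000). The tangent condition forces QE to be normal to ME, so Q = E + (0, 5.8) = (48.40, 5.800). On A1, E sits at bearing -90° from Q; an 83° counterclockwise sweep puts T at bearing -7°, so T = Q + 5.8·(cos -7°, sin -7°) = (54.16, 5.093). A1 meets TZ tangentially, so QT is at right angles to TZ, so TZ runs along (−sin -7°, cos -7°); with |TZ| = 16.0, Z = (56.11, 20.97). Then |MZ| = |Z − M| = 59.90.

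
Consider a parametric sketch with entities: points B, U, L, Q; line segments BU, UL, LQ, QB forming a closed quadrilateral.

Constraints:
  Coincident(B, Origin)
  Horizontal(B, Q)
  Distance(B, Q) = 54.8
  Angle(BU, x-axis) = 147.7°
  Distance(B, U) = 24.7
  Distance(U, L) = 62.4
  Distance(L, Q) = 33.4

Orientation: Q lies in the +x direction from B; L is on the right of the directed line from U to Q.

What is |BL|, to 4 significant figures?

37.75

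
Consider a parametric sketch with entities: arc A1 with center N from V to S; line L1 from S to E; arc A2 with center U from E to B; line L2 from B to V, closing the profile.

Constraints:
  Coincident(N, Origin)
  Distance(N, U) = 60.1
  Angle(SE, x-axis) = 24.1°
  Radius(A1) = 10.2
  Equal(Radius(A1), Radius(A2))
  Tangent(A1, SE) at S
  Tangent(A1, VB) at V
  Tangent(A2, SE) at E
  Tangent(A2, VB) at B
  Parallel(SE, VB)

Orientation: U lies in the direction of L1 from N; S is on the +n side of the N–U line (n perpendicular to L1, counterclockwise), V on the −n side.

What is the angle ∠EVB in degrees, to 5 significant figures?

18.749°

The slot axis is L1's direction at 24.1°, so u = (cos 24.1°, sin 24.1°) = (0.91283, 0.40833) and n = (−sin 24.1°, cos 24.1°) = (-0.40833, 0.91283). N is at the origin and U lies 60.1 along u from N, so U = 60.1·u = (54.861, 24.541). Tangency of A1 to both parallel lines with radius 10.2 puts S and V at N ± 10.2·n: S = (-4.1650, 9.3109), V = (4.1650, -9.3109). Equal radii place E and B the same way about U: E = U + 10.2·n = (50.696, 33.852), B = U − 10.2·n = (59.026, 15.230). Then cos ∠EVB = VE·VB / (|VE||VB|), giving 18.749°.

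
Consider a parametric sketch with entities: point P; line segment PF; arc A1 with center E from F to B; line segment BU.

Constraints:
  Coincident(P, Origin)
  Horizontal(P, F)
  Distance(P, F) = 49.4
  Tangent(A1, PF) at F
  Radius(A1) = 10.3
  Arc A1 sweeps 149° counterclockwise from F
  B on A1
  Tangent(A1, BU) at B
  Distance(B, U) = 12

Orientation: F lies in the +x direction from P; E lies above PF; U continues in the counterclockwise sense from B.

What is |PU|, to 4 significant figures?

51.12

P is at the origin; P and F share the same y with |PF| = 49.4 and F on the +x side, so F = (49.40, 0.000). The tangent condition forces EF to be normal to PF, so E = F + (0, 10.3) = (49.40, 10.30). On A1, F sits at bearing -90° from E; a 149° counterclockwise sweep puts B at bearing 59°, so B = E + 10.3·(cos 59°, sin 59°) = (54.70, 19.13). Since A1 is tangent to BU there, EB ⟂ BU, so BU runs along (−sin 59°, cos 59°); with |BU| = 12.0, U = (44.42, 25.31). Then |PU| = |U − P| = 51.12.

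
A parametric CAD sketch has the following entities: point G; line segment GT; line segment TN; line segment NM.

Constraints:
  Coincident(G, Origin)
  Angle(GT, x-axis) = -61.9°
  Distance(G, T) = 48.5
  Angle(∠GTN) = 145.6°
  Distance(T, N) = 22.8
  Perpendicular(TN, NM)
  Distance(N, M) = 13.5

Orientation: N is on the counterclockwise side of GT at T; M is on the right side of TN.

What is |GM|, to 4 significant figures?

74.96

G is at the origin; GT runs at -61.9° with length 48.5, so T = 48.5·(cos -61.9°, sin -61.9°) = (22.84, -42.78). ∠GTN = 145.6°, so TN runs at -61.9° + (180° − 145.6°) = -27.50° from the x-axis; with |TN| = 22.8, N = T + 22.8·(cos -27.50°, sin -27.50°) = (43.07, -53.31). TN is perpendicular to NM; with |NM| = 13.5 on the right of TN, M = N + 13.5·(-0.4617, -0.8870) = (36.83, -65.29). Then |GM| = |M − G| = 74.96.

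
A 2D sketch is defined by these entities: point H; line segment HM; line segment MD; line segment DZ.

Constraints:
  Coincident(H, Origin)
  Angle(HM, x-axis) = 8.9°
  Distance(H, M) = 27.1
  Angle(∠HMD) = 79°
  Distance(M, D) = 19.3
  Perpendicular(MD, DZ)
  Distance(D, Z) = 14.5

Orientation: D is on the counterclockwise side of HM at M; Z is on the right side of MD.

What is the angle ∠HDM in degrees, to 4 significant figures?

62.03°

H is at the origin; HM runs at 8.9° with length 27.1, so M = 27.1·(cos 8.9°, sin 8.9°) = (26.77, 4.193). ∠HMD = 79.0°, so MD runs at 8.9° + (180° − 79.0°) = 109.9° from the x-axis; with |MD| = 19.3, D = M + 19.3·(cos 109.9°, sin 109.9°) = (20.20, 22.34). Then cos ∠HDM = DH·DM / (|DH||DM|), giving 62.03°.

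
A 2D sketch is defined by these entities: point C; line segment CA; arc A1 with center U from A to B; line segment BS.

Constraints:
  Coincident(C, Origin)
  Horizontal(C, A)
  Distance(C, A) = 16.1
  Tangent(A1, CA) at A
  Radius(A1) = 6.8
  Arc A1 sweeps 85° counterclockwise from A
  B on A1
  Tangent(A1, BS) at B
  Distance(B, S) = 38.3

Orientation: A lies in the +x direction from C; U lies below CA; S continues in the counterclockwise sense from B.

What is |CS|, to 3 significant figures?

44.8

C is at the origin; CA is horizontal with |CA| = 16.1 and A on the +x side, so A = (16.1, 0.00). A1 meets CA tangentially, so UA is at right angles to CA, so U = A + (0, -6.8) = (16.1, -6.80). On A1, A sits at bearing 90° from U; an 85° counterclockwise sweep puts B at bearing 175°, so B = U + 6.8·(cos 175°, sin 175°) = (9.33, -6.21). The tangent condition forces UB to be normal to BS, so BS runs along (−sin 175°, cos 175°); with |BS| = 38.3, S = (5.99, -44.4). Then |CS| = |S − C| = 44.8.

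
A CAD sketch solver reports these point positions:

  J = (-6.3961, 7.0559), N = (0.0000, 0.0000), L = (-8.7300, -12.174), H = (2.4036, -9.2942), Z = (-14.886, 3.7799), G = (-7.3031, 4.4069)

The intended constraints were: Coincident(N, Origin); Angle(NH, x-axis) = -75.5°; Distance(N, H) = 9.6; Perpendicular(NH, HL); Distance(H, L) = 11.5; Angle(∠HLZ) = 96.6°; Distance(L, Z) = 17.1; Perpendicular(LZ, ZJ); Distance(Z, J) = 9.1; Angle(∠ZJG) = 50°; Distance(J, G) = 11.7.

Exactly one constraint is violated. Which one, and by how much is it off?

Distance(J, G) = 11.7 — off by 8.90.

N = (0.00, 0.00) ✓; NH at -75.50° ✓; |NH| = 9.600 ✓; ∠(NH, HL) = 90.00° ✓; |HL| = 11.50 ✓; ∠HLZ = 96.60° ✓; |LZ| = 17.10 ✓; ∠(LZ, ZJ) = 90.00° ✓; |ZJ| = 9.100 ✓; ∠ZJG = 50.00° ✓; |JG| = 2.800 ✗.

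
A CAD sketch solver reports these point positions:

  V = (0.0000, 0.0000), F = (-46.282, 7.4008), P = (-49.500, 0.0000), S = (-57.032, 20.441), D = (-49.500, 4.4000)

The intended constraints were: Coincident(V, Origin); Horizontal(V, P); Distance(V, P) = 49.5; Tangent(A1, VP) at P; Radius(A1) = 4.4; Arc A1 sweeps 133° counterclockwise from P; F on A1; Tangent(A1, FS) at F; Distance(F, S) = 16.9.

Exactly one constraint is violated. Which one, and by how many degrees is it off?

Tangent(A1, FS) at F — off by 3.50°.

V = (0.00, 0.00) ✓; V.y = 0.00, P.y = 0.00 ✓; |VP| = 49.50 ✓; ∠(DP, PV) = 90.00° ✓; |DP| = 4.400 ✓; bearing(D→F) − bearing(D→P) = 133.0° ✓; |DF| = 4.400 ✓; ∠(DF, FS) = 93.50° ✗; |FS| = 16.90 ✓.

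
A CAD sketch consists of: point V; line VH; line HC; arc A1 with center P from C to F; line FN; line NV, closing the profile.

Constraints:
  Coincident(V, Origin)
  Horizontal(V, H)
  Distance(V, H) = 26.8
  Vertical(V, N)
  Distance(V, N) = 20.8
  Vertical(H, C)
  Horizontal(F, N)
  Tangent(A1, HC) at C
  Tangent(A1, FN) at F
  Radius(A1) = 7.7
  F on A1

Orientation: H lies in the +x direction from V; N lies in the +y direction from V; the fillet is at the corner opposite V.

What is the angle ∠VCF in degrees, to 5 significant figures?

71.050°

The virtual corner opposite V is at (26.800, 20.800). The tangent condition forces PC to be normal to HC and tangency of A1 to FN means the radius PF is perpendicular to FN, with radius 7.7, so the center P sits 7.7 in from both sides at P = (19.100, 13.100). That places the tangent points at C = (26.800, 13.100) on HC and F = (19.100, 20.800) on FN. Then cos ∠VCF = CV·CF / (|CV||CF|), giving 71.050°.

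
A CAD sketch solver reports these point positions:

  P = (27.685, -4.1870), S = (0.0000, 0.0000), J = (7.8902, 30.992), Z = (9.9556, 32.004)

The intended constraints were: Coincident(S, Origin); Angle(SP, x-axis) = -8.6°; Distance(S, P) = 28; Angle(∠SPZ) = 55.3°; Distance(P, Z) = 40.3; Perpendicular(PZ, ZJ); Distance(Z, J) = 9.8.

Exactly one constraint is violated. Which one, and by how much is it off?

Distance(Z, J) = 9.8 — off by 7.50.

S = (0.00, 0.00) ✓; SP at -8.600° ✓; |SP| = 28.00 ✓; ∠SPZ = 55.30° ✓; |PZ| = 40.30 ✓; ∠(PZ, ZJ) = 90.00° ✓; |ZJ| = 2.300 ✗.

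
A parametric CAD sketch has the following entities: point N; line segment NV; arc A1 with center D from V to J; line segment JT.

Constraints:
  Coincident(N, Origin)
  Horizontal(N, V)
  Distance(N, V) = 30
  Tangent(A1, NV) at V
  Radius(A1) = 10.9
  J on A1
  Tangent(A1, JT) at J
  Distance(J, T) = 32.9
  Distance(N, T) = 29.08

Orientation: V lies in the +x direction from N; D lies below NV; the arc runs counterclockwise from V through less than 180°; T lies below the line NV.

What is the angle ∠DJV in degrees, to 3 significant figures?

65.0°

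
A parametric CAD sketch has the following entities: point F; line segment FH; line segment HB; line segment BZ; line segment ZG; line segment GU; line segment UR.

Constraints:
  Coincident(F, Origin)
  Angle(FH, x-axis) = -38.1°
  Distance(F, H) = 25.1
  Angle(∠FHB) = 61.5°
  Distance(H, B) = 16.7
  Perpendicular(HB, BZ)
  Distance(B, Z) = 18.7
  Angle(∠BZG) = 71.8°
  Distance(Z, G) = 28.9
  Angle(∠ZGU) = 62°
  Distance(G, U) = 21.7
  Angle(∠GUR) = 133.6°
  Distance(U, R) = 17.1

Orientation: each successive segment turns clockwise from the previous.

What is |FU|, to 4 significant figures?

28.30

∠BZG = 71.8° gives ZG at 5.200° from the x-axis; with |ZG| = 28.9, G = (25.78, -2.339). ∠ZGU = 62.0° gives GU at -112.8° from the x-axis; with |GU| = 21.7, U = (17.37, -22.34). Then |FU| = |U − F| = 28.30.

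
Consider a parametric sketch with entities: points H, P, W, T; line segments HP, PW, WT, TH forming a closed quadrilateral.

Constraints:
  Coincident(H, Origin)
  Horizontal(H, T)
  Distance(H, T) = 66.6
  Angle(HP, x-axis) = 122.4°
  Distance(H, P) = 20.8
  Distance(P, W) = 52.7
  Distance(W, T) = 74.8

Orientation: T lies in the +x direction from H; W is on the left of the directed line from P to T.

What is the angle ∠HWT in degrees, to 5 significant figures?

57.059°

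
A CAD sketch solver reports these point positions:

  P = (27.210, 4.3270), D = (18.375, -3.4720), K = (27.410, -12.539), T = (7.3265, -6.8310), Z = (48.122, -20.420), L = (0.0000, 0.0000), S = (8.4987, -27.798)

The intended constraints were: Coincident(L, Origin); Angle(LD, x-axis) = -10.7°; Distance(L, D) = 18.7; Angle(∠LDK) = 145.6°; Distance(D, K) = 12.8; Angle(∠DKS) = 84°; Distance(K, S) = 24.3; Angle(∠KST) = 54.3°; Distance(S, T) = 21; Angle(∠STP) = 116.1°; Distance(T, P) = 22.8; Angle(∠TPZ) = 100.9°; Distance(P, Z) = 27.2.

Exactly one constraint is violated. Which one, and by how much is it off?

Distance(P, Z) = 27.2 — off by 5.20.

L = (0.00, 0.00) ✓; LD at -10.70° ✓; |LD| = 18.70 ✓; ∠LDK = 145.6° ✓; |DK| = 12.80 ✓; ∠DKS = 84.00° ✓; |KS| = 24.30 ✓; ∠KST = 54.30° ✓; |ST| = 21.00 ✓; ∠STP = 116.1° ✓; |TP| = 22.80 ✓; ∠TPZ = 100.9° ✓; |PZ| = 32.40 ✗.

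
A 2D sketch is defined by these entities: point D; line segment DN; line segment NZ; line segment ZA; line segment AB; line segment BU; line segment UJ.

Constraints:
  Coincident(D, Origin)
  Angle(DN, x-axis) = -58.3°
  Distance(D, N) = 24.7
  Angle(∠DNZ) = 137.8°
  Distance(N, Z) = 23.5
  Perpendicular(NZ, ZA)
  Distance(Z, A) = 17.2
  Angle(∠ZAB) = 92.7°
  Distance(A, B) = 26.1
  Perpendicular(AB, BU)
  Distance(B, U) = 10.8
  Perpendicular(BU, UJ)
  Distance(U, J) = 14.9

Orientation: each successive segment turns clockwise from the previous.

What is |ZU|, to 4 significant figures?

27.66

D is at the origin; DN runs at -58.3° with length 24.7, so N = (12.98, -21.02). ∠DNZ = 137.8° gives NZ at -100.5° from the x-axis; with |NZ| = 23.5, Z = (8.697, -44.12). The perpendicularity gives ZA at right angles to NZ, so ZA runs at 169.5°; with |ZA| = 17.2, A = (-8.215, -40.99). ∠ZAB = 92.7° gives AB at 82.20° from the x-axis; with |AB| = 26.1, B = (-4.673, -15.13). AB is perpendicular to BU, so BU runs at -7.800°; with |BU| = 10.8, U = (6.027, -16.59). Then |ZU| = |U − Z| = 27.66.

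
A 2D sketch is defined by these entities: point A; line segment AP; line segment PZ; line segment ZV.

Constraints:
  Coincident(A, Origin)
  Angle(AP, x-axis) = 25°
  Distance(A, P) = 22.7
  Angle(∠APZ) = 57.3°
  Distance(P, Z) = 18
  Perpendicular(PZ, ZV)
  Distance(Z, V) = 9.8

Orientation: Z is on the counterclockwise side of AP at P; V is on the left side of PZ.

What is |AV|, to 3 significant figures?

10.9

A is at the origin; AP runs at 25.0° with length 22.7, so P = 22.7·(cos 25.0°, sin 25.0°) = (20.6, 9.59). ∠APZ = 57.3°, so PZ runs at 25.0° + (180° − 57.3°) = 148° from the x-axis; with |PZ| = 18.0, Z = P + 18.0·(cos 148°, sin 148°) = (5.36, 19.2). The perpendicularity gives ZV at right angles to PZ; with |ZV| = 9.8 on the left of PZ, V = Z + 9.8·(-0.534, -0.845) = (0.122, 10.9). Then |AV| = |V − A| = 10.9.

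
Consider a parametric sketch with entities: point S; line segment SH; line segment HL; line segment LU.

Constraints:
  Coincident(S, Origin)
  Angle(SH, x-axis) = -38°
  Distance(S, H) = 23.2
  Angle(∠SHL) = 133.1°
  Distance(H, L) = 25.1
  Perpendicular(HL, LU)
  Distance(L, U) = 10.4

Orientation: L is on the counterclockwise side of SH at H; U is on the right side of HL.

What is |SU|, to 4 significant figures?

49.24

S is at the origin; SH runs at -38.0° with length 23.2, so H = 23.2·(cos -38.0°, sin -38.0°) = (18.28, -14.28). ∠SHL = 133.1°, so HL runs at -38.0° + (180° − 133.1°) = 8.900° from the x-axis; with |HL| = 25.1, L = H + 25.1·(cos 8.900°, sin 8.900°) = (43.08, -10.40). HL is perpendicular to LU; with |LU| = 10.4 on the right of HL, U = L + 10.4·(0.1547, -0.9880) = (44.69, -20.67). Then |SU| = |U − S| = 49.24.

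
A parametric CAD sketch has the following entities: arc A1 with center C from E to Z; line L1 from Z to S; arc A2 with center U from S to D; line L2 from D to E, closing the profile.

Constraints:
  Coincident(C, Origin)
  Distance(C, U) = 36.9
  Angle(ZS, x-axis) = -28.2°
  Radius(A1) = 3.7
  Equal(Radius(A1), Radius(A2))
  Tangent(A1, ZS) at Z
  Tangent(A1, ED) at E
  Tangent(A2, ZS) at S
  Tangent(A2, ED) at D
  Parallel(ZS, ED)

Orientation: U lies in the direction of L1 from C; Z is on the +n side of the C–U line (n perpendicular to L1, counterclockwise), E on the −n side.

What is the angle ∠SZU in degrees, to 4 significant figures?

5.726°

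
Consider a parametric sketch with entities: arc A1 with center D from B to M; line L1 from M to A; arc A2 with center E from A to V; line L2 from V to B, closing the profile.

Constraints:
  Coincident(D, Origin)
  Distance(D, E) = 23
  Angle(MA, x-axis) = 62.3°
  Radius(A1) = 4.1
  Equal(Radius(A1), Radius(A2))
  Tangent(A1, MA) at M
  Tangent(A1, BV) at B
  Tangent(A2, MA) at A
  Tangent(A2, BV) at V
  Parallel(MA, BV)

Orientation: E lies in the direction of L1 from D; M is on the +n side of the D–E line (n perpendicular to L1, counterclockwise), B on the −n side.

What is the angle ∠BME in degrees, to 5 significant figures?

79.893°

The slot axis is L1's direction at 62.3°, so u = (cos 62.3°, sin 62.3°) = (0.46484, 0.88539) and n = (−sin 62.3°, cos 62.3°) = (-0.88539, 0.46484). D is at the origin and E lies 23.0 along u from D, so E = 23.0·u = (10.691, 20.364). Tangency of A1 to both parallel lines with radius 4.1 puts M and B at D ± 4.1·n: M = (-3.6301, 1.9059), B = (3.6301, -1.9059). Then cos ∠BME = MB·ME / (|MB||ME|), giving 79.893°.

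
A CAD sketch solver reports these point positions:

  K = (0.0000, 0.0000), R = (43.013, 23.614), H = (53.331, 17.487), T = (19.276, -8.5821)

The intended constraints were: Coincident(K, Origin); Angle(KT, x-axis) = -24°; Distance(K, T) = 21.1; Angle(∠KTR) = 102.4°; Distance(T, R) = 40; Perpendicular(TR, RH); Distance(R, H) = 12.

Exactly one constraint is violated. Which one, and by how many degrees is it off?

Perpendicular(TR, RH) — off by 5.70°.

K = (0.00, 0.00) ✓; KT at -24.00° ✓; |KT| = 21.10 ✓; ∠KTR = 102.4° ✓; |TR| = 40.00 ✓; ∠(TR, RH) = 84.30° ✗; |RH| = 12.00 ✓.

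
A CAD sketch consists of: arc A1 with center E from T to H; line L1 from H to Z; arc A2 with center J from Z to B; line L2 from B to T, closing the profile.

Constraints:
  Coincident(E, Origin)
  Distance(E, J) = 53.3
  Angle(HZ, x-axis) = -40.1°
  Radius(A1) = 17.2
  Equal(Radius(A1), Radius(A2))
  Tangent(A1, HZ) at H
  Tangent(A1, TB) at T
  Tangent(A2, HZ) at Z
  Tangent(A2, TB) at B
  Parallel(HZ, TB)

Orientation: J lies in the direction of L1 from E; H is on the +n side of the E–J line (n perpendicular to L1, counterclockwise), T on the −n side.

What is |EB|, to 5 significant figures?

56.007

The slot axis is L1's direction at -40.1°, so u = (cos -40.1°, sin -40.1°) = (0.76492, -0.64412) and n = (−sin -40.1°, cos -40.1°) = (0.64412, 0.76492). E is at the origin and J lies 53.3 along u from E, so J = 53.3·u = (40.770, -34.332). Tangency of A1 to both parallel lines with radius 17.2 puts H and T at E ± 17.2·n: H = (11.079, 13.157), T = (-11.079, -13.157). Equal radii place Z and B the same way about J: Z = J + 17.2·n = (51.849, -21.175), B = J − 17.2·n = (29.691, -47.488). Then |EB| = |B − E| = 56.007.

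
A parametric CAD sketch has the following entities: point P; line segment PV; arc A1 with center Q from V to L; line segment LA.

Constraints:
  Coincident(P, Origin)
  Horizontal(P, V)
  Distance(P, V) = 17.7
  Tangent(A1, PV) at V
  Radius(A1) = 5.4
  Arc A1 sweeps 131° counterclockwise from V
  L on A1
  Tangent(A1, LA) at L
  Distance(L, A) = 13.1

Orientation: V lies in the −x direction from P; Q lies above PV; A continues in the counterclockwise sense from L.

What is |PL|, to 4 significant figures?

16.30

Tangency of A1 to PV means the radius QV is perpendicular to PV, so Q = V + (0, 5.4) = (-17.70, 5.400). On A1, V sits at bearing -90° from Q; a 131° counterclockwise sweep puts L at bearing 41°, so L = Q + 5.4·(cos 41°, sin 41°) = (-13.62, 8.943). Then |PL| = |L − P| = 16.30.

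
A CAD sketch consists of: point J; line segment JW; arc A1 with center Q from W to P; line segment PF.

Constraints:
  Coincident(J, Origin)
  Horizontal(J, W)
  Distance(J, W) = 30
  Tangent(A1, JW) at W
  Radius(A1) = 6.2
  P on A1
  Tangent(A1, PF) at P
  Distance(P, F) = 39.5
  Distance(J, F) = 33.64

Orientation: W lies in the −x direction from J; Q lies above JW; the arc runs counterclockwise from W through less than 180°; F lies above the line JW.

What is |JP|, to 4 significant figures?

25.21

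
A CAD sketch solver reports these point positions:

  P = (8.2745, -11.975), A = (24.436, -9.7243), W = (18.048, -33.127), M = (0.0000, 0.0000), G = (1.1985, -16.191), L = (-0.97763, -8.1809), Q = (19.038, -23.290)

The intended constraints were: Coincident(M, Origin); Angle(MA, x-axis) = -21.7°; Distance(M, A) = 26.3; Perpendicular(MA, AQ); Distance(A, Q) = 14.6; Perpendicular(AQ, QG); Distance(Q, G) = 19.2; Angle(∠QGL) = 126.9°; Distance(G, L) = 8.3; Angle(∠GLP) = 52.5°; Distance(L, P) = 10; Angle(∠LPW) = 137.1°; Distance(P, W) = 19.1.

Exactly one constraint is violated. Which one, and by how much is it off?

Distance(P, W) = 19.1 — off by 4.20.

M = (0.00, 0.00) ✓; MA at -21.70° ✓; |MA| = 26.30 ✓; ∠(MA, AQ) = 90.00° ✓; |AQ| = 14.60 ✓; ∠(AQ, QG) = 90.00° ✓; |QG| = 19.20 ✓; ∠QGL = 126.9° ✓; |GL| = 8.300 ✓; ∠GLP = 52.50° ✓; |LP| = 10.00 ✓; ∠LPW = 137.1° ✓; |PW| = 23.30 ✗.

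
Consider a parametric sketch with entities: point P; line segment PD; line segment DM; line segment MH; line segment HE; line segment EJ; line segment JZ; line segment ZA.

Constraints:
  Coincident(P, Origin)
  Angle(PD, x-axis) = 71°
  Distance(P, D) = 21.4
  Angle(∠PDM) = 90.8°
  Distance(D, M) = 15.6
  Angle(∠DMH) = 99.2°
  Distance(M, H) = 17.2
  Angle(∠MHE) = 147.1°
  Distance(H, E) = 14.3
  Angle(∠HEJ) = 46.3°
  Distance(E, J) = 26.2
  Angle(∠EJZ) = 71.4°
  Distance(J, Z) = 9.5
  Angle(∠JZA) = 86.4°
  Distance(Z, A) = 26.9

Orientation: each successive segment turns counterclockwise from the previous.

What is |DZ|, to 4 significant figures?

13.10

P is at the origin; PD runs at 71.0° with length 21.4, so D = (6.967, 20.23). ∠PDM = 90.8° gives DM at 160.2° from the x-axis; with |DM| = 15.6, M = (-7.711, 25.52). ∠DMH = 99.2° gives MH at -119.0° from the x-axis; with |MH| = 17.2, H = (-16.05, 10.47). ∠MHE = 147.1° gives HE at -86.10° from the x-axis; with |HE| = 14.3, E = (-15.08, -3.792). ∠HEJ = 46.3° gives EJ at 47.60° from the x-axis; with |EJ| = 26.2, J = (2.590, 15.56). ∠EJZ = 71.4° gives JZ at 156.2° from the x-axis; with |JZ| = 9.5, Z = (-6.102, 19.39). Then |DZ| = |Z − D| = 13.10.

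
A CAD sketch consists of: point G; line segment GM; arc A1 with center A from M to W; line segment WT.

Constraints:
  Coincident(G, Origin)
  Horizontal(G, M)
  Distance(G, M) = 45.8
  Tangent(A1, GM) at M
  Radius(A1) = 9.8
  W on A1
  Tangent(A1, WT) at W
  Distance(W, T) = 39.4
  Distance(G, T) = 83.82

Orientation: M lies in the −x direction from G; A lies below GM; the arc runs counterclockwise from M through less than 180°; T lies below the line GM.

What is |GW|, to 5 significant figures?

54.429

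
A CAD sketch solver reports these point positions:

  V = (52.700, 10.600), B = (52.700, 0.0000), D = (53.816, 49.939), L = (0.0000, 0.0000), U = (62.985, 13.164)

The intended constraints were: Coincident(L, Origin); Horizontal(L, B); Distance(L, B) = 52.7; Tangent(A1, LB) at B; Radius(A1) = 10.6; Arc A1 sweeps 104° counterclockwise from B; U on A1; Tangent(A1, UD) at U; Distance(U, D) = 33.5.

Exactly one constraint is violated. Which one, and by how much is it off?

Distance(U, D) = 33.5 — off by 4.40.

L = (0.00, 0.00) ✓; L.y = 0.00, B.y = 0.00 ✓; |LB| = 52.70 ✓; ∠(VB, BL) = 90.00° ✓; |VB| = 10.60 ✓; bearing(V→U) − bearing(V→B) = 104.0° ✓; |VU| = 10.60 ✓; ∠(VU, UD) = 90.00° ✓; |UD| = 37.90 ✗.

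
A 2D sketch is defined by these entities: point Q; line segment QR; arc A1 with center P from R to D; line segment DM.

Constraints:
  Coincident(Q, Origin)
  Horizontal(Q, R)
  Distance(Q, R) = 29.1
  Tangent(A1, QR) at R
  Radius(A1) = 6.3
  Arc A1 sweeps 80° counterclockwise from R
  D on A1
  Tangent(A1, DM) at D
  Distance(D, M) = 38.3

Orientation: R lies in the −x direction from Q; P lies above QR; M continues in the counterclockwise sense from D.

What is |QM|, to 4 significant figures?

45.90

Q is at the origin; QR is horizontal with |QR| = 29.1 and R on the −x side, so R = (-29.10, 0.000). Tangency of A1 to QR means the radius PR is perpendicular to QR, so P = R + (0, 6.3) = (-29.10, 6.300). On A1, R sits at bearing -90° from P; an 80° counterclockwise sweep puts D at bearing -10°, so D = P + 6.3·(cos -10°, sin -10°) = (-22.90, 5.206). A1 meets DM tangentially, so PD is at right angles to DM, so DM runs along (−sin -10°, cos -10°); with |DM| = 38.3, M = (-16.24, 42.92). Then |QM| = |M − Q| = 45.90.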